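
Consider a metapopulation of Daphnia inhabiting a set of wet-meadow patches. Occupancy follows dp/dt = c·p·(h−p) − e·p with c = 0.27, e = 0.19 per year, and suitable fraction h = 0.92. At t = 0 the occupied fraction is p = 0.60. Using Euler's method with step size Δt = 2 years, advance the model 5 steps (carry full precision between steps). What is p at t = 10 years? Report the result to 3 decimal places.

Update rule: p ← p + [c·p·(h−p) − e·p]·Δt with Δt = 2.
t = 2: p = 0.60000 + (-0.12432) = 0.47568
t = 4: p = 0.47568 + (-0.06663) = 0.40905
t = 6: p = 0.40905 + (-0.04258) = 0.36648
t = 8: p = 0.36648 + (-0.02972) = 0.33676
t = 10: p = 0.33676 + (-0.02191) = 0.31485

0.315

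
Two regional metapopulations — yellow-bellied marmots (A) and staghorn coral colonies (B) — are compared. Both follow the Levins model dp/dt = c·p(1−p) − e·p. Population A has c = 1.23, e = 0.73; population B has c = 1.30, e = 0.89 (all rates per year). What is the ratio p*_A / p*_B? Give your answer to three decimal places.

A: p*_A = 1 − 0.73/1.23 = 0.4065.
B: p*_B = 1 − 0.89/1.30 = 0.3154.
p*_A / p*_B = 0.4065/0.3154 = 1.2889.

1.289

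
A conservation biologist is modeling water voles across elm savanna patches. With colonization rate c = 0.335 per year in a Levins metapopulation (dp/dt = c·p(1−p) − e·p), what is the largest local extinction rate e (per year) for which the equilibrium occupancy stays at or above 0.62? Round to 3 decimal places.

1 − e/c ≥ 0.62 ⇒ e ≤ c(1 − 0.62) = 0.335 × 0.3800.
e_max = 0.1273.

0.127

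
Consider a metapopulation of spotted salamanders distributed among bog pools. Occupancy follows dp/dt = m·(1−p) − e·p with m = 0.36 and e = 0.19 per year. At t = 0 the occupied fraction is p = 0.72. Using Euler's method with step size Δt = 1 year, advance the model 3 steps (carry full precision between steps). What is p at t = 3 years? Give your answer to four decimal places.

0.6605

Update rule: p ← p + [m·(1−p) − e·p]·Δt with Δt = 1.
step 1: Δp = -0.03600, p = 0.68400
step 2: Δp = -0.01620, p = 0.66780
step 3: Δp = -0.00729, p = 0.66051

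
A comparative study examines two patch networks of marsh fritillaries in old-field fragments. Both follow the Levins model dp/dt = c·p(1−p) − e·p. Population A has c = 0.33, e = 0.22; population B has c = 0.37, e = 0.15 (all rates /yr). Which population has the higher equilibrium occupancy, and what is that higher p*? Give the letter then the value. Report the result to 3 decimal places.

B, 0.595

A: p*_A = 1 − 0.22/0.33 = 0.3333.
B: p*_B = 1 − 0.15/0.37 = 0.5946.
B is higher at 0.5946.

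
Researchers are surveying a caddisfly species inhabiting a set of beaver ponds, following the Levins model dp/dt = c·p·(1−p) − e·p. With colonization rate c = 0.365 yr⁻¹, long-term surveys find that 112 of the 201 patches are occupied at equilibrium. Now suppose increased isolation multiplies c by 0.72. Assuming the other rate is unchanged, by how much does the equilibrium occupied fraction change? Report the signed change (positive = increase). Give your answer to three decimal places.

Observed p* = 112/201 = 0.55721.
Balance c(1−p*) = e gives e = 0.365×(1 − 0.55721) = 0.16162.
New p* = 1 − e/c = 1 − 0.16162/0.26280 = 0.38501.
Δp* = 0.38501 − 0.55721 = -0.17220.

-0.172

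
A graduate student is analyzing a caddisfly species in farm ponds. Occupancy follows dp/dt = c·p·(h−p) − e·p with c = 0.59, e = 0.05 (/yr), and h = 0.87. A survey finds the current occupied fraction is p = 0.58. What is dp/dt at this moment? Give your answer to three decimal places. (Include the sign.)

Colonization term: c·p·(h−p) = 0.59×0.58×0.2900 = 0.09924.
Extinction term: e·p = 0.02900.
dp/dt = 0.09924 − 0.02900 = 0.07024.

0.070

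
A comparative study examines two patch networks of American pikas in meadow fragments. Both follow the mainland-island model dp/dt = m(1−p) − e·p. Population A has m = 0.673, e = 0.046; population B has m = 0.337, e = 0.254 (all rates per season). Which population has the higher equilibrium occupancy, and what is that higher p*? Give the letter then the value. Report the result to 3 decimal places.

A: p*_A = m/(m+e) = 0.673/0.7190 = 0.9360.
B: p*_B = 0.337/0.5910 = 0.5702.
A is higher at 0.9360.

A, 0.936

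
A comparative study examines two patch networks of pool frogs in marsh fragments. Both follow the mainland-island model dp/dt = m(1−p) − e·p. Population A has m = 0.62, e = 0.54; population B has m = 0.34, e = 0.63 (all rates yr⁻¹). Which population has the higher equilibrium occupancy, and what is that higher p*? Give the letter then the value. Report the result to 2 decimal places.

A: p*_A = m/(m+e) = 0.62/1.1600 = 0.5345.
B: p*_B = 0.34/0.9700 = 0.3505.
A is higher at 0.5345.

A, 0.53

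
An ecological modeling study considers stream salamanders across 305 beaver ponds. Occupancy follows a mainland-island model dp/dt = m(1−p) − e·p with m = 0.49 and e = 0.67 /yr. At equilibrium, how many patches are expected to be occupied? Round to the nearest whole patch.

129

p* = m/(m+e) = 0.49/1.1600 = 0.4224.
Expected occupied patches = N × p* = 305 × 0.4224 = 128.84 ≈ 129.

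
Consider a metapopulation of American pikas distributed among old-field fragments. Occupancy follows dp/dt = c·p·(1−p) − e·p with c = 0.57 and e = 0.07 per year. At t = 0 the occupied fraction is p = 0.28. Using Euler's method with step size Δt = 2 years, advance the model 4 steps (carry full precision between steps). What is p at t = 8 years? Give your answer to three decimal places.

0.875

Update rule: p ← p + [c·p·(1−p) − e·p]·Δt with Δt = 2.
p: 0.28000 → 0.47062  (Δp = +0.19062)
p: 0.47062 → 0.68875  (Δp = +0.21813)
p: 0.68875 → 0.83671  (Δp = +0.14796)
p: 0.83671 → 0.87532  (Δp = +0.03861)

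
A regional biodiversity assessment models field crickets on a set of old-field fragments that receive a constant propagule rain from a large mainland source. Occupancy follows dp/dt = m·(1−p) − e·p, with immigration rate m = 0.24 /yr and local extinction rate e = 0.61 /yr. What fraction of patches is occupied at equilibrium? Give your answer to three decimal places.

Setting dp/dt = 0: m − m·p* = e·p*, so m = (m+e)·p*.
p* = m/(m+e) = 0.24/(0.24+0.61) = 0.24/0.8500 = 0.2824.

0.282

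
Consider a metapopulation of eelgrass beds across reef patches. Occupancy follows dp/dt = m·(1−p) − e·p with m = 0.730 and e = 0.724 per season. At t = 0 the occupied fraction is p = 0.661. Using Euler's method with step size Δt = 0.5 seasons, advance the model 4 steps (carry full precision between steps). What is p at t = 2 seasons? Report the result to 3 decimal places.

0.503

Update rule: p ← p + [m·(1−p) − e·p]·Δt with Δt = 0.5.
p: 0.66100 → 0.54545  (Δp = -0.11555)
p: 0.54545 → 0.51391  (Δp = -0.03154)
p: 0.51391 → 0.50530  (Δp = -0.00861)
p: 0.50530 → 0.50295  (Δp = -0.00235)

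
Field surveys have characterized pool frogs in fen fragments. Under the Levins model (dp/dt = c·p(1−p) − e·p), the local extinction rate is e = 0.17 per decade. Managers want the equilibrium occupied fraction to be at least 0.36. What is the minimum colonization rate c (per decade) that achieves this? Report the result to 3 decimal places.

p* = 1 − e/c ≥ 0.36 requires e/c ≤ 0.6400, i.e. c ≥ e/0.6400.
c_min = 0.17/0.6400 = 0.2656.

0.266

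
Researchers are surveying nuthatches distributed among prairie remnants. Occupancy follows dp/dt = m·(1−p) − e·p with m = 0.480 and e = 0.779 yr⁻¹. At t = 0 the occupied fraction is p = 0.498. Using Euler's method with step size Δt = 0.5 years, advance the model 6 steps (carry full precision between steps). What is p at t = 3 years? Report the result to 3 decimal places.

Update rule: p ← p + [m·(1−p) − e·p]·Δt with Δt = 0.5.
p: 0.49800 → 0.42451  (Δp = -0.07349)
p: 0.42451 → 0.39728  (Δp = -0.02723)
p: 0.39728 → 0.38719  (Δp = -0.01009)
p: 0.38719 → 0.38345  (Δp = -0.00374)
p: 0.38345 → 0.38207  (Δp = -0.00138)
p: 0.38207 → 0.38156  (Δp = -0.00051)

0.382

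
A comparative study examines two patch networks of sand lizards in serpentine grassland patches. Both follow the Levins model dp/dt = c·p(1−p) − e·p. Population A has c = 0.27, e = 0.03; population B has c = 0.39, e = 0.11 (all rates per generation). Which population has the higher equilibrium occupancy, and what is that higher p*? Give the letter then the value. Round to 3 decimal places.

A: p*_A = 1 − 0.03/0.27 = 0.8889.
B: p*_B = 1 − 0.11/0.39 = 0.7179.
A is higher at 0.8889.

A, 0.889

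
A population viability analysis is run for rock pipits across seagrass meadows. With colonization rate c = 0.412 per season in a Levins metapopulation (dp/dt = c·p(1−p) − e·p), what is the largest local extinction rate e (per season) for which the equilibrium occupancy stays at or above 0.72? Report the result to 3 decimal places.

1 − e/c ≥ 0.72 ⇒ e ≤ c(1 − 0.72) = 0.412 × 0.2800.
e_max = 0.1154.

0.115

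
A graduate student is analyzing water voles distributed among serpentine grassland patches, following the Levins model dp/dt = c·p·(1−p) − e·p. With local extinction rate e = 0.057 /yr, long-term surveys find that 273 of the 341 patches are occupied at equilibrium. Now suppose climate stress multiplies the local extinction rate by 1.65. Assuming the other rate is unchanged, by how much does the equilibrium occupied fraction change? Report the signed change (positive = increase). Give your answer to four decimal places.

-0.1296

Observed p* = 273/341 = 0.80059.
Balance c(1−p*) = e gives c = e/(1 − 0.80059) = 0.057/0.19941 = 0.28584.
New p* = 1 − e/c = 1 − 0.09405/0.28584 = 0.67097.
Δp* = 0.67097 − 0.80059 = -0.12962.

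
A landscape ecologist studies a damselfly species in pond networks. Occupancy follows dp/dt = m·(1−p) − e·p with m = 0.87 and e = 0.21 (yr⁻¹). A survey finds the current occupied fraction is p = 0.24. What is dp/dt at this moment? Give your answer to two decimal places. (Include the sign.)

0.61

Colonization term: m·(1−p) = 0.87×0.7600 = 0.66120.
Extinction term: e·p = 0.05040.
dp/dt = 0.66120 − 0.05040 = 0.61080.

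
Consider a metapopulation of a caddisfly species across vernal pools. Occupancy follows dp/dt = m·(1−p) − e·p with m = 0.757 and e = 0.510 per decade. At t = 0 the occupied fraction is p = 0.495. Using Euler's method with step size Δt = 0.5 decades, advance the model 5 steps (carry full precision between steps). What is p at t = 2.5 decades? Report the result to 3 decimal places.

Update rule: p ← p + [m·(1−p) − e·p]·Δt with Δt = 0.5.
p: 0.49500 → 0.55992  (Δp = +0.06492)
p: 0.55992 → 0.58371  (Δp = +0.02379)
p: 0.58371 → 0.59243  (Δp = +0.00872)
p: 0.59243 → 0.59563  (Δp = +0.00320)
p: 0.59563 → 0.59680  (Δp = +0.00117)

0.597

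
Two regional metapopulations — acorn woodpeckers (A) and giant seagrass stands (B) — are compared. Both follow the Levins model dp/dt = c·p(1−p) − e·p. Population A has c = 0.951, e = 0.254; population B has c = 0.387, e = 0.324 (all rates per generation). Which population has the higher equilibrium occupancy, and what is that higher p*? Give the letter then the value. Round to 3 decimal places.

A, 0.733

A: p*_A = 1 − 0.254/0.951 = 0.7329.
B: p*_B = 1 − 0.324/0.387 = 0.1628.
A is higher at 0.7329.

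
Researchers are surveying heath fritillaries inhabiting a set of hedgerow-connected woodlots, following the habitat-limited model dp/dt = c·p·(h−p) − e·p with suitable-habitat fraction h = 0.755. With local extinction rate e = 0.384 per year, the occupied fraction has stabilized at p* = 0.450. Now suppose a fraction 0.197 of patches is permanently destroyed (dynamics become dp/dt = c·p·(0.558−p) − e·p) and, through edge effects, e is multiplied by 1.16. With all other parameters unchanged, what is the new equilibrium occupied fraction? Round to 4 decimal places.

Balance c(h−p*) = e gives c = e/(0.755 − 0.45000) = 0.384/0.30500 = 1.25902.
New p* = 0.558 − e/c = 0.558 − 0.44544/1.25902 = 0.20420.

0.2042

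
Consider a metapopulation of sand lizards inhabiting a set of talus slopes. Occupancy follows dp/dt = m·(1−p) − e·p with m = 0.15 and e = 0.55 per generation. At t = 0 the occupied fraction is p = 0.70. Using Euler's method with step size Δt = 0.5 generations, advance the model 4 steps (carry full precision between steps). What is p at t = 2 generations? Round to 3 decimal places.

0.301

Update rule: p ← p + [m·(1−p) − e·p]·Δt with Δt = 0.5.
  1  |  dp/dt·Δt = -0.170000  |  p_1 = 0.530000
  2  |  dp/dt·Δt = -0.110500  |  p_2 = 0.419500
  3  |  dp/dt·Δt = -0.071825  |  p_3 = 0.347675
  4  |  dp/dt·Δt = -0.046686  |  p_4 = 0.300989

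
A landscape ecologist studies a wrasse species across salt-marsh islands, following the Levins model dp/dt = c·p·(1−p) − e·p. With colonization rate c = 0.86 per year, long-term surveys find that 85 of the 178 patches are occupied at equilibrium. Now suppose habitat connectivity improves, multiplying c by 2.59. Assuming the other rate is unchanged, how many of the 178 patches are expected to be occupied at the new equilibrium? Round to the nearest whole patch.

142

Observed p* = 85/178 = 0.47753.
Balance c(1−p*) = e gives e = 0.86×(1 − 0.47753) = 0.44932.
New p* = 1 − e/c = 1 − 0.44932/2.22740 = 0.79828.
Expected occupied = 178 × 0.79828 = 142.09 ≈ 142.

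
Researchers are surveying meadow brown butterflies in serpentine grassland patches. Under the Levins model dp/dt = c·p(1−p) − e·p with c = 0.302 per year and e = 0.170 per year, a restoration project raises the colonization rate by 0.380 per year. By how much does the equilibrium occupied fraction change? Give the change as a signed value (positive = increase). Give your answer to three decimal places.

Before: p* = 1 − 0.170/0.302 = 0.4371.
After the change, c = 0.682, e = 0.17, so p* = 1 − 0.17/0.682 = 0.7507.
Δp* = 0.7507 − 0.4371 = +0.3136.

0.314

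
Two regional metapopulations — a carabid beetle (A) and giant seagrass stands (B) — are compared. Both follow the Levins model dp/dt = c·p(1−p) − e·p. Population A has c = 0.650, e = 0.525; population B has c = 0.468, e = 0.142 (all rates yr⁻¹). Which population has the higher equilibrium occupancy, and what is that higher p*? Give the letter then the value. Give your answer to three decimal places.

A: p*_A = 1 − 0.525/0.650 = 0.1923.
B: p*_B = 1 − 0.142/0.468 = 0.6966.
B is higher at 0.6966.

B, 0.697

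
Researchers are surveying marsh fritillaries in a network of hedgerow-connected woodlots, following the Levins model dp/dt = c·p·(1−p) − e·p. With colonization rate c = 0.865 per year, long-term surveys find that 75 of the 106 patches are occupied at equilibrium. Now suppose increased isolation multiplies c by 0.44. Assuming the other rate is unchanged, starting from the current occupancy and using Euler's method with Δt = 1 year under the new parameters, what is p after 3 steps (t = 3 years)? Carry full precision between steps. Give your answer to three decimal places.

0.501

Observed p* = 75/106 = 0.70755.
Balance c(1−p*) = e gives e = 0.865×(1 − 0.70755) = 0.25297.
Starting from p₀ = 0.70755; update p ← p + (dp/dt)·Δt with the new parameters.
t = 1: p = 0.70755 + (-0.10023) = 0.60731
t = 2: p = 0.60731 + (-0.06287) = 0.54445
t = 3: p = 0.54445 + (-0.04333) = 0.50112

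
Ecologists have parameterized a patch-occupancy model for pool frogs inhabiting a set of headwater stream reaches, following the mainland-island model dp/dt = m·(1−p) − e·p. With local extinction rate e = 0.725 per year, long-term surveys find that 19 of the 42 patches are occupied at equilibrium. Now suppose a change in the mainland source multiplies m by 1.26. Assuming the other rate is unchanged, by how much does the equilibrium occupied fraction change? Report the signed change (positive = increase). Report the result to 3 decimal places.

0.058

Observed p* = 19/42 = 0.45238.
Balance m(1−p*) = e·p* gives m = e·p*/(1−p*) = 0.725×0.45238/0.54762 = 0.59891.
New p* = m/(m+e) = 0.75463/(0.75463+0.72500) = 0.51001.
Δp* = 0.51001 − 0.45238 = +0.05763.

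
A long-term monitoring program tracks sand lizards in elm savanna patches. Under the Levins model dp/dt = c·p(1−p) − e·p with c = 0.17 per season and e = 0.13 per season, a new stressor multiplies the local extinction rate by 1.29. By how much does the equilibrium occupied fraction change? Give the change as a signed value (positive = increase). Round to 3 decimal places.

Before: p* = 1 − 0.13/0.17 = 0.2353.
After the change, c = 0.17, e = 0.1677, so p* = 1 − 0.1677/0.17 = 0.0135.
Δp* = 0.0135 − 0.2353 = -0.2218.

-0.222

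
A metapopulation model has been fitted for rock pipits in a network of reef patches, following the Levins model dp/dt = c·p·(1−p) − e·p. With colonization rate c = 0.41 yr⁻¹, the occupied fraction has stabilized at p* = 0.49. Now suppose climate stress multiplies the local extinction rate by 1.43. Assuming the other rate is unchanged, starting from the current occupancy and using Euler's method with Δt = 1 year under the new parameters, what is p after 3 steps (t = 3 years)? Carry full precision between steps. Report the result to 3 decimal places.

Balance c(1−p*) = e gives e = 0.41×(1 − 0.49000) = 0.20910.
Starting from p₀ = 0.49000; update p ← p + (dp/dt)·Δt with the new parameters.
step 1: Δp = -0.04406, p = 0.44594
step 2: Δp = -0.03204, p = 0.41390
step 3: Δp = -0.02430, p = 0.38960

0.390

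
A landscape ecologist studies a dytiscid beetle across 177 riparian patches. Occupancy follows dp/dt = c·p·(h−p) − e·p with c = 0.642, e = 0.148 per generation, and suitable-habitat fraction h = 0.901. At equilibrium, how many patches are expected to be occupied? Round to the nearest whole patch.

p* = h − e/c = 0.901 − 0.2305 = 0.6705.
Expected occupied patches = N × p* = 177 × 0.6705 = 118.67 ≈ 119.

119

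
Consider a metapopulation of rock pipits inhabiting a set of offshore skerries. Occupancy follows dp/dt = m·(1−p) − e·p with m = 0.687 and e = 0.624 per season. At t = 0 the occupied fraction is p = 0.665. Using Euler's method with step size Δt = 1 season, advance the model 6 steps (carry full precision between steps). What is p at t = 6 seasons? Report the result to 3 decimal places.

0.524

Update rule: p ← p + [m·(1−p) − e·p]·Δt with Δt = 1.
step 1: Δp = -0.18482, p = 0.48019
step 2: Δp = +0.05748, p = 0.53766
step 3: Δp = -0.01788, p = 0.51979
step 4: Δp = +0.00556, p = 0.52535
step 5: Δp = -0.00173, p = 0.52362
step 6: Δp = +0.00054, p = 0.52416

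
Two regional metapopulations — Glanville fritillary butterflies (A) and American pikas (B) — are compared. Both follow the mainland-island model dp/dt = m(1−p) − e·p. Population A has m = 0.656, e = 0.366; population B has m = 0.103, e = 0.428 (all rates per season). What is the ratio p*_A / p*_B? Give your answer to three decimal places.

3.309

A: p*_A = m/(m+e) = 0.656/1.0220 = 0.6419.
B: p*_B = 0.103/0.5310 = 0.1940.
p*_A / p*_B = 0.6419/0.1940 = 3.3091.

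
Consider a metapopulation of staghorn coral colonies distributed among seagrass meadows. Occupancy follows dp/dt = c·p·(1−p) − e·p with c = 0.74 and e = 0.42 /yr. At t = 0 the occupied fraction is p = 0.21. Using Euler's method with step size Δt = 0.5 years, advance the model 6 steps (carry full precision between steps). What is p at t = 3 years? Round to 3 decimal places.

Update rule: p ← p + [c·p·(1−p) − e·p]·Δt with Δt = 0.5.
t = 0.5: p = 0.21000 + (+0.01728) = 0.22728
t = 1: p = 0.22728 + (+0.01725) = 0.24453
t = 1.5: p = 0.24453 + (+0.01700) = 0.26154
t = 2: p = 0.26154 + (+0.01654) = 0.27807
t = 2.5: p = 0.27807 + (+0.01588) = 0.29395
t = 3: p = 0.29395 + (+0.01506) = 0.30902

0.309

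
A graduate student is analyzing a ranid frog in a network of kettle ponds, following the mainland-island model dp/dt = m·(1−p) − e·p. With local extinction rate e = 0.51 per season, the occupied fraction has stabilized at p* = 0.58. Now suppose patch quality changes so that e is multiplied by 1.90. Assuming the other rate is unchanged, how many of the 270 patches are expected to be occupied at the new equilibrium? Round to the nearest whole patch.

114

Balance m(1−p*) = e·p* gives m = e·p*/(1−p*) = 0.51×0.58000/0.42000 = 0.70429.
New p* = m/(m+e) = 0.70429/(0.70429+0.96900) = 0.42090.
Expected occupied = 270 × 0.42090 = 113.64 ≈ 114.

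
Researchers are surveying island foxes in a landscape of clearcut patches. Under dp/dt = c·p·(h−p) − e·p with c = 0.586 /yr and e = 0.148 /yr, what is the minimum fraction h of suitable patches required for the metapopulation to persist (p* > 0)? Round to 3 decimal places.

p* = h − e/c is positive only when h > e/c.
h_min = e/c = 0.148/0.586 = 0.2526.

0.253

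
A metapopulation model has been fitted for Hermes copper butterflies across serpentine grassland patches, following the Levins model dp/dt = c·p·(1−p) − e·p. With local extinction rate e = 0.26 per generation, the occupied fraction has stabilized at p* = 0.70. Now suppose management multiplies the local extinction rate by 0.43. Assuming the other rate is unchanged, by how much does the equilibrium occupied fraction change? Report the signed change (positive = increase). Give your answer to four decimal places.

Balance c(1−p*) = e gives c = e/(1 − 0.70000) = 0.26/0.30000 = 0.86667.
New p* = 1 − e/c = 1 − 0.11180/0.86667 = 0.87100.
Δp* = 0.87100 − 0.70000 = +0.17100.

0.1710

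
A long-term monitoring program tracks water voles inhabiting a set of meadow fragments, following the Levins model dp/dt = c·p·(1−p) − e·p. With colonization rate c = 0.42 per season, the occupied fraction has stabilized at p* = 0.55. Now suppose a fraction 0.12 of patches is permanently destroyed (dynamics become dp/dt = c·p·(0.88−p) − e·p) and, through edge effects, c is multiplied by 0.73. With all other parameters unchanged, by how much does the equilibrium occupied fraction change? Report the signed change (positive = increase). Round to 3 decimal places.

-0.286

Balance c(1−p*) = e gives e = 0.42×(1 − 0.55000) = 0.18900.
New p* = 0.88 − e/c = 0.88 − 0.18900/0.30660 = 0.26356.
Δp* = 0.26356 − 0.55000 = -0.28644.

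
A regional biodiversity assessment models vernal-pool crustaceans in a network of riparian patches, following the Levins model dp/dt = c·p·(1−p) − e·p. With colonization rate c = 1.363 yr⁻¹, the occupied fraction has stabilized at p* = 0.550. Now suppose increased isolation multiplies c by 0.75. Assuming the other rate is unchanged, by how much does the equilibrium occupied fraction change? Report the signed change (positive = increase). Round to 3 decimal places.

-0.150

Balance c(1−p*) = e gives e = 1.363×(1 − 0.55000) = 0.61335.
New p* = 1 − e/c = 1 − 0.61335/1.02225 = 0.40000.
Δp* = 0.40000 − 0.55000 = -0.15000.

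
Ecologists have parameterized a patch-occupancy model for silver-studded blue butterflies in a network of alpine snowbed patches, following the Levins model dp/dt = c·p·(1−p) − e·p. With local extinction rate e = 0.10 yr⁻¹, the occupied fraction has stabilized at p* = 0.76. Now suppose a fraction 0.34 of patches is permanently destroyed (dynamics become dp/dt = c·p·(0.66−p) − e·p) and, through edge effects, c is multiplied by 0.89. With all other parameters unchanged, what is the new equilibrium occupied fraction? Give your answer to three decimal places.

Balance c(1−p*) = e gives c = e/(1 − 0.76000) = 0.10/0.24000 = 0.41667.
New p* = 0.66 − e/c = 0.66 − 0.10000/0.37084 = 0.39034.

0.390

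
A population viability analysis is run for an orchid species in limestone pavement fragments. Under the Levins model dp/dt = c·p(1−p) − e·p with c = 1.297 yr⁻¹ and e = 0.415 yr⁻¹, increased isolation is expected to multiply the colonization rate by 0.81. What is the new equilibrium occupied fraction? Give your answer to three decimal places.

Before: p* = 1 − 0.415/1.297 = 0.6800.
After the change, c = 1.05057, e = 0.415, so p* = 1 − 0.415/1.05057 = 0.6050.

0.605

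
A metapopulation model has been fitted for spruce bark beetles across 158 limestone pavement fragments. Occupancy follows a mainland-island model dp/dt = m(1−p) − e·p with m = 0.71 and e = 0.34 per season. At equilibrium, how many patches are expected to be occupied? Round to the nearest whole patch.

107

p* = m/(m+e) = 0.71/1.0500 = 0.6762.
Expected occupied patches = N × p* = 158 × 0.6762 = 106.84 ≈ 107.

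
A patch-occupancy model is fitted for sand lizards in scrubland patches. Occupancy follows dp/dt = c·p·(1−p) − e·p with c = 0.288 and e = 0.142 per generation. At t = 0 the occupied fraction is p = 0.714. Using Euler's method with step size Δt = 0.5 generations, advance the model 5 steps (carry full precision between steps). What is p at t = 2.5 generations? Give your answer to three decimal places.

0.631

Update rule: p ← p + [c·p·(1−p) − e·p]·Δt with Δt = 0.5.
step 1: Δp = -0.02129, p = 0.69271
step 2: Δp = -0.01853, p = 0.67418
step 3: Δp = -0.01624, p = 0.65795
step 4: Δp = -0.01431, p = 0.64364
step 5: Δp = -0.01267, p = 0.63097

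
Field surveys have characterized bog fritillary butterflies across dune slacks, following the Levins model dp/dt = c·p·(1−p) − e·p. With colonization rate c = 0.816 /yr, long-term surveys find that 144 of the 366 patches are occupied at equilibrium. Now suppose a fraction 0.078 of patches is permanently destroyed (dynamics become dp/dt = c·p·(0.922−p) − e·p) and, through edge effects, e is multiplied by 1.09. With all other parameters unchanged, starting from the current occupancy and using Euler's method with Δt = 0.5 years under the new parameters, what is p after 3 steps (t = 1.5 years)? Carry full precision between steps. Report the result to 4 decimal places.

Observed p* = 144/366 = 0.39344.
Balance c(1−p*) = e gives e = 0.816×(1 − 0.39344) = 0.49495.
Starting from p₀ = 0.39344; update p ← p + (dp/dt)·Δt with the new parameters.
p: 0.39344 → 0.37216  (Δp = -0.02128)
p: 0.37216 → 0.35526  (Δp = -0.01690)
p: 0.35526 → 0.34157  (Δp = -0.01368)

0.3416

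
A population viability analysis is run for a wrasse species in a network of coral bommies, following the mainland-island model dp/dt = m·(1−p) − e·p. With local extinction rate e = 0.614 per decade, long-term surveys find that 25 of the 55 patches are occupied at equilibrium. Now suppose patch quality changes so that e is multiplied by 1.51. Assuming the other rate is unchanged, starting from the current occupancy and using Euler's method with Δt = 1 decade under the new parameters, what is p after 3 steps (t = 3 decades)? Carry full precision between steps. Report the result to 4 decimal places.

0.3473

Observed p* = 25/55 = 0.45455.
Balance m(1−p*) = e·p* gives m = e·p*/(1−p*) = 0.614×0.45455/0.54545 = 0.51167.
Starting from p₀ = 0.45455; update p ← p + (dp/dt)·Δt with the new parameters.
step 1: Δp = -0.14234, p = 0.31221
step 2: Δp = +0.06246, p = 0.37467
step 3: Δp = -0.02741, p = 0.34726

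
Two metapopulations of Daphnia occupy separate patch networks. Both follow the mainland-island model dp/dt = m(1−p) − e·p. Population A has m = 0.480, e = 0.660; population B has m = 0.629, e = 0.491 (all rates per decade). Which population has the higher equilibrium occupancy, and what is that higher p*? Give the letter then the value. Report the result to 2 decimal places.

B, 0.56

A: p*_A = m/(m+e) = 0.480/1.1400 = 0.4211.
B: p*_B = 0.629/1.1200 = 0.5616.
B is higher at 0.5616.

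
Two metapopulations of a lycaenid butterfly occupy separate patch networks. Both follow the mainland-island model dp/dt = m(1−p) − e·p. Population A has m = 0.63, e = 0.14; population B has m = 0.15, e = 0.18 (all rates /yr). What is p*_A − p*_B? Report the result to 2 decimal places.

0.36

A: p*_A = m/(m+e) = 0.63/0.7700 = 0.8182.
B: p*_B = 0.15/0.3300 = 0.4545.
p*_A − p*_B = 0.8182 − 0.4545 = 0.3636.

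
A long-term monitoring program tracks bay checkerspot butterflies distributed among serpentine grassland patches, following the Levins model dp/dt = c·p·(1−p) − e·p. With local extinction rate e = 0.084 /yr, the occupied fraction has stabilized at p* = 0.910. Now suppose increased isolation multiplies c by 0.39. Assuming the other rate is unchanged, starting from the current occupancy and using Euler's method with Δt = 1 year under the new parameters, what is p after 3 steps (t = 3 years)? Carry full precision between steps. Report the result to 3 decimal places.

Balance c(1−p*) = e gives c = e/(1 − 0.91000) = 0.084/0.09000 = 0.93333.
Starting from p₀ = 0.91000; update p ← p + (dp/dt)·Δt with the new parameters.
step 1: Δp = -0.04663, p = 0.86337
step 2: Δp = -0.02959, p = 0.83379
step 3: Δp = -0.01959, p = 0.81419

0.814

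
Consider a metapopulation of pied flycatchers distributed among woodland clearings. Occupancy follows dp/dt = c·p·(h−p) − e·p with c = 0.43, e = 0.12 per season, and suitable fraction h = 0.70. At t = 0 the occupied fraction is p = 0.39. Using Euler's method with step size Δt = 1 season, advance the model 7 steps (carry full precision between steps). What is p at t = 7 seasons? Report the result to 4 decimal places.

0.4127

Update rule: p ← p + [c·p·(h−p) − e·p]·Δt with Δt = 1.
  1  |  dp/dt·Δt = +0.005187  |  p_1 = 0.395187
  2  |  dp/dt·Δt = +0.004375  |  p_2 = 0.399562
  3  |  dp/dt·Δt = +0.003671  |  p_3 = 0.403233
  4  |  dp/dt·Δt = +0.003069  |  p_4 = 0.406301
  5  |  dp/dt·Δt = +0.002556  |  p_5 = 0.408857
  6  |  dp/dt·Δt = +0.002123  |  p_6 = 0.410980
  7  |  dp/dt·Δt = +0.001758  |  p_7 = 0.412738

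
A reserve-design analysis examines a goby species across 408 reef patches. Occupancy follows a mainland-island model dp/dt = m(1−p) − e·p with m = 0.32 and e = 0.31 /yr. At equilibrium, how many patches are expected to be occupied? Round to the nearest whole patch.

207

p* = m/(m+e) = 0.32/0.6300 = 0.5079.
Expected occupied patches = N × p* = 408 × 0.5079 = 207.24 ≈ 207.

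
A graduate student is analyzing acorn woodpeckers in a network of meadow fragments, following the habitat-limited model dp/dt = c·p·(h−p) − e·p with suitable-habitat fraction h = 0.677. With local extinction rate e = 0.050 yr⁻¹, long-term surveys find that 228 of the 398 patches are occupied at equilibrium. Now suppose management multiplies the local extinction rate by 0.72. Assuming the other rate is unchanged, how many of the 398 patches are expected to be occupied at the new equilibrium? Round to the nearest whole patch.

Observed p* = 228/398 = 0.57286.
Balance c(h−p*) = e gives c = e/(0.677 − 0.57286) = 0.050/0.10414 = 0.48012.
New p* = 0.677 − e/c = 0.677 − 0.03600/0.48012 = 0.60202.
Expected occupied = 398 × 0.60202 = 239.60 ≈ 240.

240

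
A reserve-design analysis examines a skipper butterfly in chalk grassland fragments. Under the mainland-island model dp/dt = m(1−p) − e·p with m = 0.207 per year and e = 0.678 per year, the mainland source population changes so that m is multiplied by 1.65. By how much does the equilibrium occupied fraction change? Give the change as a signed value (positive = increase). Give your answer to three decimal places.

Before: p* = 0.207/(0.207+0.678) = 0.2339.
After: m = 0.34155, e = 0.678; p* = 0.34155/1.0195 = 0.3350.
Δp* = 0.3350 − 0.2339 = +0.1011.

0.101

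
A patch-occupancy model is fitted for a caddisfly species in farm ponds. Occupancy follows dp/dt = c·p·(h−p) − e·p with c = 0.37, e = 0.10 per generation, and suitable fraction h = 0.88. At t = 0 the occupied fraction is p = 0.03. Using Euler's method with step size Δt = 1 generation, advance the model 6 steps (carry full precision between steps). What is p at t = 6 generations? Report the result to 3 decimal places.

0.093

Update rule: p ← p + [c·p·(h−p) − e·p]·Δt with Δt = 1.
step 1: Δp = +0.00643, p = 0.03643
step 2: Δp = +0.00773, p = 0.04416
step 3: Δp = +0.00924, p = 0.05341
step 4: Δp = +0.01099, p = 0.06440
step 5: Δp = +0.01299, p = 0.07739
step 6: Δp = +0.01524, p = 0.09264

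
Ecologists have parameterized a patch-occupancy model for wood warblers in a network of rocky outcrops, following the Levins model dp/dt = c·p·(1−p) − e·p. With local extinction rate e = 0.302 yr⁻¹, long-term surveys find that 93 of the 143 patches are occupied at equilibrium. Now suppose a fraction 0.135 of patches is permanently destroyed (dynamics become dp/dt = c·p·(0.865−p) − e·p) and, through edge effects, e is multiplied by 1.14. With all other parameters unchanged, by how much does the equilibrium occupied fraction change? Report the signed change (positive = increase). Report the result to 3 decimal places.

Observed p* = 93/143 = 0.65035.
Balance c(1−p*) = e gives c = e/(1 − 0.65035) = 0.302/0.34965 = 0.86372.
New p* = 0.865 − e/c = 0.865 − 0.34428/0.86372 = 0.46640.
Δp* = 0.46640 − 0.65035 = -0.18395.

-0.184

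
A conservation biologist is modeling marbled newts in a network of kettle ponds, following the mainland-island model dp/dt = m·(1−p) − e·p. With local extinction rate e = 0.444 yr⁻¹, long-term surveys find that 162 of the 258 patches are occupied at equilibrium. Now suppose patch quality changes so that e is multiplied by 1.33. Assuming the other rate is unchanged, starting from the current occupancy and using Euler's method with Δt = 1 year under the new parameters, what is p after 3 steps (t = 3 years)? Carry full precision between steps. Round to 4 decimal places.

0.5565

Observed p* = 162/258 = 0.62791.
Balance m(1−p*) = e·p* gives m = e·p*/(1−p*) = 0.444×0.62791/0.37209 = 0.74925.
Starting from p₀ = 0.62791; update p ← p + (dp/dt)·Δt with the new parameters.
p: 0.62791 → 0.53591  (Δp = -0.09200)
p: 0.53591 → 0.56717  (Δp = +0.03126)
p: 0.56717 → 0.55654  (Δp = -0.01062)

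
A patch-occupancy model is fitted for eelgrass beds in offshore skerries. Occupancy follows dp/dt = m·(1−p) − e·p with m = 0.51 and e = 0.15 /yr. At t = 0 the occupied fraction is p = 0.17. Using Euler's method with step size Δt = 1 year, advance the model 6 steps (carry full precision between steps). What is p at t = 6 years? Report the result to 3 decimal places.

0.772

Update rule: p ← p + [m·(1−p) − e·p]·Δt with Δt = 1.
p: 0.17000 → 0.56780  (Δp = +0.39780)
p: 0.56780 → 0.70305  (Δp = +0.13525)
p: 0.70305 → 0.74904  (Δp = +0.04599)
p: 0.74904 → 0.76467  (Δp = +0.01564)
p: 0.76467 → 0.76999  (Δp = +0.00532)
p: 0.76999 → 0.77180  (Δp = +0.00181)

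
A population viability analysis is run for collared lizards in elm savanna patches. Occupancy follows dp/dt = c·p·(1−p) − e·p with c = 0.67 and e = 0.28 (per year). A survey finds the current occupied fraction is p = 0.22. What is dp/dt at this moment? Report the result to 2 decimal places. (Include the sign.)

0.05

Colonization term: c·p·(1−p) = 0.67×0.22×0.7800 = 0.11497.
Extinction term: e·p = 0.06160.
dp/dt = 0.11497 − 0.06160 = 0.05337.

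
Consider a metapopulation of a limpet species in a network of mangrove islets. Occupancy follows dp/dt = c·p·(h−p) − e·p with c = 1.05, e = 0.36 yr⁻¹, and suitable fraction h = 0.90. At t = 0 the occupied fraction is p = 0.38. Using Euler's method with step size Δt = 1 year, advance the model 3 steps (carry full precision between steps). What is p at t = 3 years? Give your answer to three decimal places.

0.531

Update rule: p ← p + [c·p·(h−p) − e·p]·Δt with Δt = 1.
t = 1: p = 0.38000 + (+0.07068) = 0.45068
t = 2: p = 0.45068 + (+0.05038) = 0.50106
t = 3: p = 0.50106 + (+0.02951) = 0.53057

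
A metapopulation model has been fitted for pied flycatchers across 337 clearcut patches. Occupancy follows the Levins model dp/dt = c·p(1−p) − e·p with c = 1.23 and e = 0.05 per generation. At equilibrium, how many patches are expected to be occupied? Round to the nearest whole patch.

p* = 1 − e/c = 1 − 0.05/1.23 = 0.9593.
Expected occupied patches = N × p* = 337 × 0.9593 = 323.30 ≈ 323.

323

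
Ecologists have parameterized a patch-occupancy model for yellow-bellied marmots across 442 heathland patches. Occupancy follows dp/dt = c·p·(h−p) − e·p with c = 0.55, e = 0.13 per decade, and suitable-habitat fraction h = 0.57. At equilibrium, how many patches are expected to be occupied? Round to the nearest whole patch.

147

p* = h − e/c = 0.57 − 0.2364 = 0.3336.
Expected occupied patches = N × p* = 442 × 0.3336 = 147.47 ≈ 147.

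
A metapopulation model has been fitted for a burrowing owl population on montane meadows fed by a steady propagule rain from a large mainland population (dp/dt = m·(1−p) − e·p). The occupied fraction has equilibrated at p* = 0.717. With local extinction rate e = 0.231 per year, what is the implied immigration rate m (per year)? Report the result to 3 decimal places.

0.585

At equilibrium m(1−p*) = e·p*, so m = e·p*/(1−p*).
m = 0.231 × 0.717 / 0.2830 = 0.1656/0.2830 = 0.5853.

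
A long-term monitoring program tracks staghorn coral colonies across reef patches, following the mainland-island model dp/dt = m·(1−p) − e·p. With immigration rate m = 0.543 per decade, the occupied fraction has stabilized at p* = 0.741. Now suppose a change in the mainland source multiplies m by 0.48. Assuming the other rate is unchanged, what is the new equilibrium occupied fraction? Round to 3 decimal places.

Balance m(1−p*) = e·p* gives e = m(1−p*)/p* = 0.543×0.25900/0.74100 = 0.18979.
New p* = m/(m+e) = 0.26064/(0.26064+0.18979) = 0.57865.

0.579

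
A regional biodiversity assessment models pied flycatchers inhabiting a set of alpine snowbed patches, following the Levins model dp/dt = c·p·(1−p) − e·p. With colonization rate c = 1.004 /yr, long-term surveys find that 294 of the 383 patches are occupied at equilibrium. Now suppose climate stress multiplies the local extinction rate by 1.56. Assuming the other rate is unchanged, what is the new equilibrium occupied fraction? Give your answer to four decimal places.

Observed p* = 294/383 = 0.76762.
Balance c(1−p*) = e gives e = 1.004×(1 − 0.76762) = 0.23331.
New p* = 1 − e/c = 1 − 0.36396/1.00400 = 0.63749.

0.6375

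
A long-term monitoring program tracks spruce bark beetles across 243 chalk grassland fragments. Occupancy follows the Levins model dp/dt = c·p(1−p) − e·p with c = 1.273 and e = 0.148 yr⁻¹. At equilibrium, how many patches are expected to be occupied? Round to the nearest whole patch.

215

p* = 1 − e/c = 1 − 0.148/1.273 = 0.8837.
Expected occupied patches = N × p* = 243 × 0.8837 = 214.75 ≈ 215.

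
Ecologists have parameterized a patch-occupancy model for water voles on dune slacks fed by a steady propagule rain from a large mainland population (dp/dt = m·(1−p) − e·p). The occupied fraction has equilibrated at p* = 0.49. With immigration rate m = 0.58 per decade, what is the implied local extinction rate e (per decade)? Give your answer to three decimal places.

0.604

At equilibrium m(1−p*) = e·p*, so e = m(1−p*)/p*.
e = 0.58 × 0.5100 / 0.49 = 0.6037.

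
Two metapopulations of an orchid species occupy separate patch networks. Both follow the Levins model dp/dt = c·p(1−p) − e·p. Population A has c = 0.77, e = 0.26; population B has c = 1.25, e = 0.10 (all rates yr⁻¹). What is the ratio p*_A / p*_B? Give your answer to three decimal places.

A: p*_A = 1 − 0.26/0.77 = 0.6623.
B: p*_B = 1 − 0.10/1.25 = 0.9200.
p*_A / p*_B = 0.6623/0.9200 = 0.7199.

0.720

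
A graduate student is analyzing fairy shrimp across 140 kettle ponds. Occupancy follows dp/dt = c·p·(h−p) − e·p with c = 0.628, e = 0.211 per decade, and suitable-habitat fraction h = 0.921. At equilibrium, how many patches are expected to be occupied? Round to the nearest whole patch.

82

p* = h − e/c = 0.921 − 0.3360 = 0.5850.
Expected occupied patches = N × p* = 140 × 0.5850 = 81.90 ≈ 82.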